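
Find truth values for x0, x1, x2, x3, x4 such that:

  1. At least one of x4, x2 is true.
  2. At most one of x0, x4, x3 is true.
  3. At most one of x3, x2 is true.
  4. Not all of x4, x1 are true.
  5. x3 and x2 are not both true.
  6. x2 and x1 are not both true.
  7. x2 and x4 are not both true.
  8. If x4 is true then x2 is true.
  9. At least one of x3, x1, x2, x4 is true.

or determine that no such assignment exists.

x0 = False; x1 = False; x2 = True; x3 = False; x4 = False

  (1) {x4, x2}: 1 true — at least one ✓
  (2) {x0, x4, x3}: 0 true — at most one ✓
  (3) {x3, x2}: 1 true — at most one ✓
  (4) {x4, x1}: 0/2 true — not all ✓
  (5) x3=F, x2=T — not both ✓
  (6) x2=T, x1=F — not both ✓
  (7) x2=T, x4=F — not both ✓
  (8) x4=F ⇒ x2: vacuous ✓
  (9) {x3, x1, x2, x4}: 1 true — at least one ✓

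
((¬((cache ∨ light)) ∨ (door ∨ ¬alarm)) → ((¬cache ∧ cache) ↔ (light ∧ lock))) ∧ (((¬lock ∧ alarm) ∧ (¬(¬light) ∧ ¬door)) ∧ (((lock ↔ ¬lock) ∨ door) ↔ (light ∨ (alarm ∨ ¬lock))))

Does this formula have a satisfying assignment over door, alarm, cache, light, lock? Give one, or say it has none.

No satisfying assignment exists.

Case light = True: the formula simplifies to ((door ∨ ¬alarm) → ((¬cache ∧ cache) ↔ lock)) ∧ (((¬lock ∧ alarm) ∧ ¬door) ∧ ((lock ↔ ¬lock) ∨ door)).
  lock = True: the conjunct ¬lock is False.
  lock = False: simplifies to ((door ∨ ¬alarm) → ¬((¬cache ∧ cache))) ∧ ((alarm ∧ ¬door) ∧ door).
    door = True: the conjunct ¬door is False.
    door = False: the conjunct door is False.
Case light = False: the conjunct ¬(¬light) becomes ¬(¬False) = False.
Both cases fail — unsatisfiable.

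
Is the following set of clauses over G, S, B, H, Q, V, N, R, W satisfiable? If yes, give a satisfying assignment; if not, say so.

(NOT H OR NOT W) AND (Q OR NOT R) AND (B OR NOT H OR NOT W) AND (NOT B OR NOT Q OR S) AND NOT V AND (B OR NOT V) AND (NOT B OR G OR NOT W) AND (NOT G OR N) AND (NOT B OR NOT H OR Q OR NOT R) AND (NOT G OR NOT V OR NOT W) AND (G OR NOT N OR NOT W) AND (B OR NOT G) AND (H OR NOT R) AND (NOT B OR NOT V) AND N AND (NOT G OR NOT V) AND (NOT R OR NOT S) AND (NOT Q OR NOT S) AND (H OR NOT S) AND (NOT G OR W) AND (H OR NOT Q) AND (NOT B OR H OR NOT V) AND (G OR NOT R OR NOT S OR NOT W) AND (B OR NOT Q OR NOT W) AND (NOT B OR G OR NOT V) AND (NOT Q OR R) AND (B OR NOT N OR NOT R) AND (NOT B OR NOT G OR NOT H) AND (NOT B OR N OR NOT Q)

G=F, S=F, B=T, H=F, Q=F, V=F, N=T, R=F, W=F

Unit clause (NOT V) forces V = False.
Unit clause (N) forces N = True.
Set G = False.
  then (G OR NOT N OR NOT W) forces W = False.
Set S = False.
Set B = True.
  then (NOT B OR NOT Q OR S) forces Q = False.
  then (Q OR NOT R) forces R = False.
Set H = False.
All clauses satisfied.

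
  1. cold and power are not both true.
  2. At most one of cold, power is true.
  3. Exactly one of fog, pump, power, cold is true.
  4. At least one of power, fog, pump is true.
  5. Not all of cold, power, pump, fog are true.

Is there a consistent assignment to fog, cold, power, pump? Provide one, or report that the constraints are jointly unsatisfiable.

fog = False, cold = False, power = False, pump = True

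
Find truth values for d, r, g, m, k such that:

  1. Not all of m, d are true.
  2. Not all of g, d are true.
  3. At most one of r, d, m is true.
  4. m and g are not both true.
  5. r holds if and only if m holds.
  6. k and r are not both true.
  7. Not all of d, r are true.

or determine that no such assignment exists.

d = False, r = False, g = True, m = False, k = False

  (1) {m, d}: 0/2 true — not all ✓
  (2) {g, d}: 1/2 true — not all ✓
  (3) {r, d, m}: 0 true — at most one ✓
  (4) m=F, g=T — not both ✓
  (5) r=F, m=F — same ✓
  (6) k=F, r=F — not both ✓
  (7) {d, r}: 0/2 true — not all ✓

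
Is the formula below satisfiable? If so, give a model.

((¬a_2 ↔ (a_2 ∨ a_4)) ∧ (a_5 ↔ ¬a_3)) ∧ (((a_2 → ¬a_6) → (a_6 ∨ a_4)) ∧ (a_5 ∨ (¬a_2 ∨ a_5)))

a_2 = False, a_3 = False, a_4 = True, a_5 = True, a_6 = False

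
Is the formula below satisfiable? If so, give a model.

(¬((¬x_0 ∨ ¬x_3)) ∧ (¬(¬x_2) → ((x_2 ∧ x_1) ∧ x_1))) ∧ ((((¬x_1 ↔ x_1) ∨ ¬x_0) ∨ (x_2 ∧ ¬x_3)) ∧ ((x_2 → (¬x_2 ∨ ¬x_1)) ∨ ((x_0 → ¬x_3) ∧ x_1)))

Unsatisfiable — no assignment works.

Case x_3 = True: the formula simplifies to (¬(¬x_0) ∧ (¬(¬x_2) → ((x_2 ∧ x_1) ∧ x_1))) ∧ (((¬x_1 ↔ x_1) ∨ ¬x_0) ∧ ((x_2 → (¬x_2 ∨ ¬x_1)) ∨ (¬x_0 ∧ x_1))).
  x_0 = True: simplifies to (¬(¬x_2) → ((x_2 ∧ x_1) ∧ x_1)) ∧ ((¬x_1 ↔ x_1) ∧ (x_2 → (¬x_2 ∨ ¬x_1))).
    x_1 = True: the conjunct ¬x_1 ↔ x_1 becomes ¬True ↔ True = False.
    x_1 = False: the conjunct ¬x_1 ↔ x_1 becomes ¬False ↔ False = False.
  x_0 = False: the conjunct ¬(¬x_0) becomes ¬(¬False) = False.
Case x_3 = False: the conjunct ¬((¬x_0 ∨ ¬x_3)) becomes ¬((¬x_0 ∨ True)) = False.
Both cases fail — unsatisfiable.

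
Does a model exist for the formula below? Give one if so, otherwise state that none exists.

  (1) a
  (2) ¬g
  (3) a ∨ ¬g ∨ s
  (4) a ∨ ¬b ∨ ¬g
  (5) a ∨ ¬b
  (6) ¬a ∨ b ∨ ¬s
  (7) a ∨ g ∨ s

Unit clause (a) forces a = True.
Unit clause (¬g) forces g = False.
Set s = True.
  then (¬a ∨ b ∨ ¬s) forces b = True.
Check each clause:
  (a): a holds.
  (¬g): ¬g holds.
  (a ∨ ¬g ∨ s): a holds.
  (a ∨ ¬b ∨ ¬g): a holds.
  (a ∨ ¬b): a holds.
  (¬a ∨ b ∨ ¬s): b holds.
  (a ∨ g ∨ s): a holds.
All clauses satisfied.

s: True, b: True, a: True, g: False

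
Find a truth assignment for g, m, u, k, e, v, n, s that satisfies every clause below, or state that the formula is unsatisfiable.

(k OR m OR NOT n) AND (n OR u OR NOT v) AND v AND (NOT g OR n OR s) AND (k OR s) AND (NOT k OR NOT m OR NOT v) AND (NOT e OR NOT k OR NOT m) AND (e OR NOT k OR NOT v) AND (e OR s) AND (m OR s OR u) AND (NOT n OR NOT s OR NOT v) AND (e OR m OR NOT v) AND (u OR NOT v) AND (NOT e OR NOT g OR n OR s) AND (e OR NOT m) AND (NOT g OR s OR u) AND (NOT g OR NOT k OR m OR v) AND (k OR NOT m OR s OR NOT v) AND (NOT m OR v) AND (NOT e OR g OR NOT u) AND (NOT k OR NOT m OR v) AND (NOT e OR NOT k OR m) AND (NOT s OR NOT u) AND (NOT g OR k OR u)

Case v = True:
  (u OR NOT v) forces u = True.
  (NOT s OR NOT u) forces s = False.
  (k OR s) forces k = True.
  (NOT k OR NOT m OR NOT v) forces m = False.
  (e OR NOT k OR NOT v) forces e = True.
  Clause (NOT e OR NOT k OR m) is falsified — contradiction.
Case v = False:
  Clause (v) is falsified — contradiction.
Both cases fail, so the formula is unsatisfiable.

UNSATISFIABLE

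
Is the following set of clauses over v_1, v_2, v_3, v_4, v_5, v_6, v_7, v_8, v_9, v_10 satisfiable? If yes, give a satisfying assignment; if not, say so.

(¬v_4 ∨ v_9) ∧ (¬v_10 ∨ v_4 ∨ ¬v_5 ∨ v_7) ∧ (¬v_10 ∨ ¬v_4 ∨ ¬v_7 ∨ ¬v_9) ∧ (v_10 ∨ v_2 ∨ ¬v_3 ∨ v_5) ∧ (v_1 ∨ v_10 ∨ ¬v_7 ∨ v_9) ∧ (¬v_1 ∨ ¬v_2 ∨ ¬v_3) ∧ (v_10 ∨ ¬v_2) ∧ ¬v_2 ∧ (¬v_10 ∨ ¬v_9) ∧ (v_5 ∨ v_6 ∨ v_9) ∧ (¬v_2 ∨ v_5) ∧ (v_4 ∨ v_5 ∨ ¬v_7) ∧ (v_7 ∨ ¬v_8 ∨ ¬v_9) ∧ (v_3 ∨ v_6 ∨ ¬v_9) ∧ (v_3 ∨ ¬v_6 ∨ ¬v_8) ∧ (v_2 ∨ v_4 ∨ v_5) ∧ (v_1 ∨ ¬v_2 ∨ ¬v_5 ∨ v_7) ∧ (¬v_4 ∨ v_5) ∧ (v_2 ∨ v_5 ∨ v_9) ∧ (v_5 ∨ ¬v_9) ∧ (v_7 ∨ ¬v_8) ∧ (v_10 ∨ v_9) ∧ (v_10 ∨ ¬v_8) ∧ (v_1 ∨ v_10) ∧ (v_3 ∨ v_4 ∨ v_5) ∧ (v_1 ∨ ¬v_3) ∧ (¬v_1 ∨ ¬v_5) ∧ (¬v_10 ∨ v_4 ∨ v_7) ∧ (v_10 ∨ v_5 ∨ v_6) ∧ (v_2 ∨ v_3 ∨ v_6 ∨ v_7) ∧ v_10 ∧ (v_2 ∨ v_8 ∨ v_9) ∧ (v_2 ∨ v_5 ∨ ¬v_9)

Unit clause (¬v_2) forces v_2 = False.
Unit clause (v_10) forces v_10 = True.
In (¬v_10 ∨ ¬v_9) only ¬v_9 is left, so v_9 = False.
In (v_2 ∨ v_5 ∨ v_9) only v_5 is left, so v_5 = True.
In (¬v_1 ∨ ¬v_5) only ¬v_1 is left, so v_1 = False.
In (v_2 ∨ v_8 ∨ v_9) only v_8 is left, so v_8 = True.
In (¬v_4 ∨ v_9) only ¬v_4 is left, so v_4 = False.
In (¬v_10 ∨ v_4 ∨ ¬v_5 ∨ v_7) only v_7 is left, so v_7 = True.
In (v_1 ∨ ¬v_3) only ¬v_3 is left, so v_3 = False.
In (v_3 ∨ ¬v_6 ∨ ¬v_8) only ¬v_6 is left, so v_6 = False.
All clauses satisfied.

v_1 = False; v_2 = False; v_3 = False; v_4 = False; v_5 = True; v_6 = False; v_7 = True; v_8 = True; v_9 = False; v_10 = True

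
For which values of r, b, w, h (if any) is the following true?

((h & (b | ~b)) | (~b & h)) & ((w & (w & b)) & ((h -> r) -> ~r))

r=F; b=T; w=T; h=T

  (h & (b | ~b)) | (~b & h) = True
    h & (b | ~b) = True
      b | ~b = True
        ~b = False
    ~b & h = False
      ~b = False
  (w & (w & b)) & ((h -> r) -> ~r) = True
    w & (w & b) = True
      w & b = True
    (h -> r) -> ~r = True
      h -> r = False
      ~r = True
Both conjuncts True, so the formula holds.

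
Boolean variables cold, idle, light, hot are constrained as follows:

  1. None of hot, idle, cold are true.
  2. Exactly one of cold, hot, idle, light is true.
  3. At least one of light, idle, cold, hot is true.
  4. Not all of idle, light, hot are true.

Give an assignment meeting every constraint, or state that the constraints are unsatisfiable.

cold=F; idle=F; light=T; hot=F

  (1) {hot, idle, cold}: 0 true — none ✓
  (2) {cold, hot, idle, light}: 1 true — exactly one ✓
  (3) {light, idle, cold, hot}: 1 true — at least one ✓
  (4) {idle, light, hot}: 1/3 true — not all ✓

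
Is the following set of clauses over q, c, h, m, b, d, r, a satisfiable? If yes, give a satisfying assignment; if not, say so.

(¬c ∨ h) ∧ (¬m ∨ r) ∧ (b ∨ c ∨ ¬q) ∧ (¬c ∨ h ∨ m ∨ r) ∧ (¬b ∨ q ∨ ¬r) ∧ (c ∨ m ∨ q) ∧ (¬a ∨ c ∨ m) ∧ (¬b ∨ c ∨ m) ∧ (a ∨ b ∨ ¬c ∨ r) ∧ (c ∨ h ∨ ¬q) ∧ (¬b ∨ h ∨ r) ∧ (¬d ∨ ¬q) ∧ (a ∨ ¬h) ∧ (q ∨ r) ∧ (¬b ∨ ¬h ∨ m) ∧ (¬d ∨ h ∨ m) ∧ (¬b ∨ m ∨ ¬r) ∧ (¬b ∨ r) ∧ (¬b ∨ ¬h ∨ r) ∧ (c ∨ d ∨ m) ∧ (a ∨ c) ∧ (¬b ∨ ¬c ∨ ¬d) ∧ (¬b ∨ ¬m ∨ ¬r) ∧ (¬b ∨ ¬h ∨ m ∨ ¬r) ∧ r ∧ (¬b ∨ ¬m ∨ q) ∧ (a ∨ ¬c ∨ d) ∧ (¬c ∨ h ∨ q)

q: False, c: True, h: True, m: False, b: False, d: True, r: True, a: True

Unit clause (r) forces r = True.
Set q = False.
  then (¬b ∨ q ∨ ¬r) forces b = False.
Set c = True.
  then (¬c ∨ h) forces h = True.
  then (a ∨ ¬h) forces a = True.
Set m = False.
Set d = True.
All clauses satisfied.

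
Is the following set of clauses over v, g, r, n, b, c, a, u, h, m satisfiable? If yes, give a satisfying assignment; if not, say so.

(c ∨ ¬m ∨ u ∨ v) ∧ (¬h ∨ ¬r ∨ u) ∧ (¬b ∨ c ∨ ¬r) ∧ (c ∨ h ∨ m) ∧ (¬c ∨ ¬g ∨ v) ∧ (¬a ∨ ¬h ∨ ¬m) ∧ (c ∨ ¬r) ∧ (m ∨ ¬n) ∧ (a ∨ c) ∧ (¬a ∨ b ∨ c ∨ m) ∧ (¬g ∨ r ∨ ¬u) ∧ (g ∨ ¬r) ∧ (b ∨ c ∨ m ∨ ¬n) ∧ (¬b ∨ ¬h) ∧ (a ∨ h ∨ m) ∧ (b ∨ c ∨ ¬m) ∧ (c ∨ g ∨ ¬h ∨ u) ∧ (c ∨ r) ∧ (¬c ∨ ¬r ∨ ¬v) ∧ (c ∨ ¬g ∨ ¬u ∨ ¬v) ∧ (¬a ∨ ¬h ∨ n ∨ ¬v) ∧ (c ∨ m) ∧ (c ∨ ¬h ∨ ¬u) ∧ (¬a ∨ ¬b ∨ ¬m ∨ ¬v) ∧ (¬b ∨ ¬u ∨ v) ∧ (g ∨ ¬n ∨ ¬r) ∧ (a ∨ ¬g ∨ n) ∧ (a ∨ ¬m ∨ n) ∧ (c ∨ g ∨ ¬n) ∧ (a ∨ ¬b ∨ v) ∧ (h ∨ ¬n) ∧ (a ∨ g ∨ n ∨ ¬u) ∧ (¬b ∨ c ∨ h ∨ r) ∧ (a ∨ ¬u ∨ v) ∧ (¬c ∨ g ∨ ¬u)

v=T, g=F, r=F, n=T, b=F, c=T, a=F, u=F, h=T, m=T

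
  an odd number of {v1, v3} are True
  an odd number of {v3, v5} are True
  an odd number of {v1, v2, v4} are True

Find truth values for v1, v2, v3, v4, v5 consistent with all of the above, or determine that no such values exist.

v1=T; v2=T; v3=F; v4=T; v5=T

{v1, v3}: 1 true → odd ✓
{v3, v5}: 1 true → odd ✓
{v1, v2, v4}: 3 true → odd ✓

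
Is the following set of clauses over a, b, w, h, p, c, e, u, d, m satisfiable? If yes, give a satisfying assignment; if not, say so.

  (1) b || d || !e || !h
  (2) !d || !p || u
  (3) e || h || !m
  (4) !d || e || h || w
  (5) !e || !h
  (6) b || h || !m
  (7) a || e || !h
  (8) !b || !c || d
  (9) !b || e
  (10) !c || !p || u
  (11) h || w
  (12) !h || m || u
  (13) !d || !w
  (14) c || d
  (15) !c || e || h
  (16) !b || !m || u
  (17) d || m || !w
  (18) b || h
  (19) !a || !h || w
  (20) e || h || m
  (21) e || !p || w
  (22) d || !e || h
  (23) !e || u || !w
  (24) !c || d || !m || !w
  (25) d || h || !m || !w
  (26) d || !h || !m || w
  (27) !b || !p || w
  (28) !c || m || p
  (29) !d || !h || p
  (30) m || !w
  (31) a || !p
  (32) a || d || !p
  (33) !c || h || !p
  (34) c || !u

Case w = True:
  (!d || !w) forces d = False.
  (c || d) forces c = True.
  (!b || !c || d) forces b = False.
  (d || m || !w) forces m = True.
  Clause (!c || d || !m || !w) is falsified — contradiction.
Case w = False:
  (h || w) forces h = True.
  (!e || !h) forces e = False.
  (a || e || !h) forces a = True.
  Clause (!a || !h || w) is falsified — contradiction.
Both cases fail, so the formula is unsatisfiable.

No satisfying assignment exists.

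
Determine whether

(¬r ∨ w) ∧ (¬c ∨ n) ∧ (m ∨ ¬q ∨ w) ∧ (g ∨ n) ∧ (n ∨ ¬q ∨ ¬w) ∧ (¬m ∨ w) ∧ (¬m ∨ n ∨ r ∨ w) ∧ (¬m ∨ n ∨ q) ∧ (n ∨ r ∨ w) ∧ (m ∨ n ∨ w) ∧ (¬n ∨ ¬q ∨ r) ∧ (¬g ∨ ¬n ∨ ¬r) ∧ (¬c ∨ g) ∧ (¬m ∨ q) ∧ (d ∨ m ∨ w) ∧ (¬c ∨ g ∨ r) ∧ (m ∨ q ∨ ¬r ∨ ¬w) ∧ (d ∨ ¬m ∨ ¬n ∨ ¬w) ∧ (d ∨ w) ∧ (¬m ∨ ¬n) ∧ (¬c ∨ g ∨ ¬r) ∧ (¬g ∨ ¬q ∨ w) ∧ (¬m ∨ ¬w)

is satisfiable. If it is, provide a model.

m = False, q = False, d = True, n = True, g = False, c = False, w = True, r = False

Try m = True:
  (¬m ∨ w) forces w = True.
  clause (¬m ∨ ¬w) is falsified — backtrack.
So m = False.
Set q = False.
Set d = True.
Set n = True.
Set g = False.
  then (¬c ∨ g) forces c = False.
Set w = True.
  then (m ∨ q ∨ ¬r ∨ ¬w) forces r = False.
All clauses satisfied.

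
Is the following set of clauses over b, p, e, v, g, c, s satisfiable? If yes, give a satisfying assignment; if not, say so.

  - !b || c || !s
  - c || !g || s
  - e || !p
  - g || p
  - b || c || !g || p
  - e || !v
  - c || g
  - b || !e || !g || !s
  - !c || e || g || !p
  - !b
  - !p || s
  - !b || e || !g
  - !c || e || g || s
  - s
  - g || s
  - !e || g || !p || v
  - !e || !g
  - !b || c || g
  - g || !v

b = False; p = False; e = False; v = False; g = True; c = True; s = True

Unit clause (!b) forces b = False.
Unit clause (s) forces s = True.
Try p = True:
  (e || !p) forces e = True.
  (b || !e || !g || !s) forces g = False.
  (c || g) forces c = True.
  (!e || g || !p || v) forces v = True.
  clause (g || !v) is falsified — backtrack.
So p = False.
  then (g || p) forces g = True.
  then (b || c || !g || p) forces c = True.
  then (b || !e || !g || !s) forces e = False.
  then (e || !v) forces v = False.
All clauses satisfied.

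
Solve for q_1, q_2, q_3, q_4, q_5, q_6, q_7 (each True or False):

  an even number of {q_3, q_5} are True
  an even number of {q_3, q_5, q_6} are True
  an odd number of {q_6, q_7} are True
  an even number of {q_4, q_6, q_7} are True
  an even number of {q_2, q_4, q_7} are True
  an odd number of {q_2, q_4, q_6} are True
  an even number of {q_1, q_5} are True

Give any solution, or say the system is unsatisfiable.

q_1 = True, q_2 = False, q_3 = True, q_4 = True, q_5 = True, q_6 = False, q_7 = True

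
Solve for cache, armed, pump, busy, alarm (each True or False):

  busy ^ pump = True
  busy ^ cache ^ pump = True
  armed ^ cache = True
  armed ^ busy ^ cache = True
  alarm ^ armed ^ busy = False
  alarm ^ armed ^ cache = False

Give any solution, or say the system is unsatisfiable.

cache = False, armed = True, pump = True, busy = False, alarm = True

busy ^ pump = F ^ T = True ✓
busy ^ cache ^ pump = F ^ F ^ T = True ✓
armed ^ cache = T ^ F = True ✓
armed ^ busy ^ cache = T ^ F ^ F = True ✓
alarm ^ armed ^ busy = T ^ T ^ F = False ✓
alarm ^ armed ^ cache = T ^ T ^ F = False ✓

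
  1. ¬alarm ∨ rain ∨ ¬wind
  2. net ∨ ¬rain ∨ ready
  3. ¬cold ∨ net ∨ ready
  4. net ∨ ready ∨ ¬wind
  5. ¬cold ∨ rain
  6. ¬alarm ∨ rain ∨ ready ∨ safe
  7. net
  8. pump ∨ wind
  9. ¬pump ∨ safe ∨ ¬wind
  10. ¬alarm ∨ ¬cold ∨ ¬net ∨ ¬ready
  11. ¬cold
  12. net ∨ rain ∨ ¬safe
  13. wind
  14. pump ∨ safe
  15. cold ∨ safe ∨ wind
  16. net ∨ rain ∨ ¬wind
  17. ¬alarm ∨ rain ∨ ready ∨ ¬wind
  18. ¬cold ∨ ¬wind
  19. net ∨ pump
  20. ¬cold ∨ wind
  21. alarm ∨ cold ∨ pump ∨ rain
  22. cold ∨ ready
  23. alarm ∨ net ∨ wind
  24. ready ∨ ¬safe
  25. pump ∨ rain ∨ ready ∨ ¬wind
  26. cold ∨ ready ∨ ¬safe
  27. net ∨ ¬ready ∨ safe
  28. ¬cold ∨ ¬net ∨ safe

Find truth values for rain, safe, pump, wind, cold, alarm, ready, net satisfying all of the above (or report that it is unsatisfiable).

Unit clause (net) forces net = True.
Unit clause (¬cold) forces cold = False.
Unit clause (wind) forces wind = True.
In (cold ∨ ready) only ready is left, so ready = True.
Set rain = True.
Set safe = True.
Set pump = True.
Set alarm = True.
All clauses satisfied.

rain = True; safe = True; pump = True; wind = True; cold = False; alarm = True; ready = True; net = True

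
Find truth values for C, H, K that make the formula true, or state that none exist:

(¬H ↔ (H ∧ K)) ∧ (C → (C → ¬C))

C = False, H = True, K = False

  ¬H ↔ (H ∧ K) = True
    ¬H = False
    H ∧ K = False
  C → (C → ¬C) = True
    C → ¬C = True
      ¬C = True
Both conjuncts True, so the formula holds.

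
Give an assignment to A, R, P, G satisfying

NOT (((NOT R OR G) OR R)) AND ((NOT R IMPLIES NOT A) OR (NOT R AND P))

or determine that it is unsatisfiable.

UNSATISFIABLE

The conjunct NOT (((NOT R OR G) OR R)) is unsatisfiable on its own:
  R=F, G=F: evaluates to False.
  R=F, G=T: evaluates to False.
  R=T, G=F: evaluates to False.
  R=T, G=T: evaluates to False.
So the whole conjunction is unsatisfiable.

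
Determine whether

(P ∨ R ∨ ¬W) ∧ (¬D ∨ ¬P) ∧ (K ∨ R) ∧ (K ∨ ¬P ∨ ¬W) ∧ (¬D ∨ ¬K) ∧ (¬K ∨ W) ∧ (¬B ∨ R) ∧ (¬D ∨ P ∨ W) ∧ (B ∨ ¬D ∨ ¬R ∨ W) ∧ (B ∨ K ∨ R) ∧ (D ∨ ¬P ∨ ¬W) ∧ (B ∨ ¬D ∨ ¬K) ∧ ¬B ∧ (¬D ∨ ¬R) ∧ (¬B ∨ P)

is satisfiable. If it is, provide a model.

B = False, P = False, R = True, W = True, K = False, D = False

Unit clause (¬B) forces B = False.
Set P = False.
Try R = False:
  (P ∨ R ∨ ¬W) forces W = False.
  (K ∨ R) forces K = True.
  clause (¬K ∨ W) is falsified — backtrack.
So R = True.
  then (¬D ∨ ¬R) forces D = False.
Set W = True.
Set K = False.
All clauses satisfied.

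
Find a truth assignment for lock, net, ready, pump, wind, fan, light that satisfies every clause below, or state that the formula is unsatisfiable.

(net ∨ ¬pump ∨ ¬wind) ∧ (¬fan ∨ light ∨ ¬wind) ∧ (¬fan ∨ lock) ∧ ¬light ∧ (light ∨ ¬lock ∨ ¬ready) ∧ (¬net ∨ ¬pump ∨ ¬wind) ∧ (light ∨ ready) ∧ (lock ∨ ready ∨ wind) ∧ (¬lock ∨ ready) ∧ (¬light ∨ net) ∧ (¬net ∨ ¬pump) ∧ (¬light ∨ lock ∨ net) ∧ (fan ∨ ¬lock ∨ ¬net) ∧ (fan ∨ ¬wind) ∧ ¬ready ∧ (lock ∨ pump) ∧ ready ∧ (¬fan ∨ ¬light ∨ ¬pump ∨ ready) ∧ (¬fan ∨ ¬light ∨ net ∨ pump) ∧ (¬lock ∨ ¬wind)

Case ready = True:
  Clause (¬ready) is falsified — contradiction.
Case ready = False:
  Clause (ready) is falsified — contradiction.
Both cases fail, so the formula is unsatisfiable.

Unsatisfiable — no assignment works.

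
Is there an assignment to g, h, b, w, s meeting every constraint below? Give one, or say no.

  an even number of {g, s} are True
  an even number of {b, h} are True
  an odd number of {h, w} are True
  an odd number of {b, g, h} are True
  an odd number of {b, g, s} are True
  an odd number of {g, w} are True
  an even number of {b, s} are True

g: True; h: True; b: True; w: False; s: True

{g, s}: 2 true → even ✓
{b, h}: 2 true → even ✓
{h, w}: 1 true → odd ✓
{b, g, h}: 3 true → odd ✓
{b, g, s}: 3 true → odd ✓
{g, w}: 1 true → odd ✓
{b, s}: 2 true → even ✓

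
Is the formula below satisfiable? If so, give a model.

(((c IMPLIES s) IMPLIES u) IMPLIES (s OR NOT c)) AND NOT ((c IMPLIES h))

u = True, c = True, s = True, h = False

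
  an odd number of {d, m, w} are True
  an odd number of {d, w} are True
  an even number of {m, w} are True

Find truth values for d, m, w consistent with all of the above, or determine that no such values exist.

d = True, m = False, w = False

{d, m, w}: 1 true → odd ✓
{d, w}: 1 true → odd ✓
{m, w}: 0 true → even ✓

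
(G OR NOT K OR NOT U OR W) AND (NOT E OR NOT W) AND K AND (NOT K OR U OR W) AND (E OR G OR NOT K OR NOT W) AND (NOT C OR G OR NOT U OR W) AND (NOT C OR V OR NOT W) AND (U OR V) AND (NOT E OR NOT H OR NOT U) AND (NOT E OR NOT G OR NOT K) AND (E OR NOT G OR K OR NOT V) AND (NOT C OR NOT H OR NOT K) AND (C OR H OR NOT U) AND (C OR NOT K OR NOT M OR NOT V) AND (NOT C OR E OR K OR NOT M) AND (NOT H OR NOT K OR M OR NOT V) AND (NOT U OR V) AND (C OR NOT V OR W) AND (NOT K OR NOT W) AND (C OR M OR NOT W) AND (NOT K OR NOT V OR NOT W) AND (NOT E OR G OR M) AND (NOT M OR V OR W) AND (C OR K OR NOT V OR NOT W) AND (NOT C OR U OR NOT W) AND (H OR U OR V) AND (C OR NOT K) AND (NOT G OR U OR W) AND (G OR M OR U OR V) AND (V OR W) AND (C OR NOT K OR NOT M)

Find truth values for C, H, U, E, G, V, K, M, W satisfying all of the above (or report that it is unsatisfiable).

Unit clause (K) forces K = True.
In (NOT K OR NOT W) only NOT W is left, so W = False.
In (C OR NOT K) only C is left, so C = True.
In (V OR W) only V is left, so V = True.
In (NOT K OR U OR W) only U is left, so U = True.
In (NOT C OR G OR NOT U OR W) only G is left, so G = True.
In (NOT E OR NOT G OR NOT K) only NOT E is left, so E = False.
In (NOT C OR NOT H OR NOT K) only NOT H is left, so H = False.
Set M = True.
All clauses satisfied.

C=T; H=F; U=T; E=F; G=T; V=T; K=T; M=T; W=F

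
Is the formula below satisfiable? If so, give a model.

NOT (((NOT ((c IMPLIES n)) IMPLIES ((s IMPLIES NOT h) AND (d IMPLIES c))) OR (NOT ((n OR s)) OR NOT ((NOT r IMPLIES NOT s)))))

r=T, h=T, s=T, n=F, d=T, c=T

  NOT (((NOT ((c IMPLIES n)) IMPLIES ((s IMPLIES NOT h) AND (d IMPLIES c))) OR (NOT ((n OR s)) OR NOT ((NOT r IMPLIES NOT s))))) = True
    (NOT ((c IMPLIES n)) IMPLIES ((s IMPLIES NOT h) AND (d IMPLIES c))) OR (NOT ((n OR s)) OR NOT ((NOT r IMPLIES NOT s))) = False
      NOT ((c IMPLIES n)) IMPLIES ((s IMPLIES NOT h) AND (d IMPLIES c)) = False
        NOT ((c IMPLIES n)) = True
          c IMPLIES n = False
        (s IMPLIES NOT h) AND (d IMPLIES c) = False
          s IMPLIES NOT h = False
            NOT h = False
          d IMPLIES c = True
      NOT ((n OR s)) OR NOT ((NOT r IMPLIES NOT s)) = False
        NOT ((n OR s)) = False
          n OR s = True
        NOT ((NOT r IMPLIES NOT s)) = False
          NOT r IMPLIES NOT s = True
            NOT r = False
            NOT s = False
The formula evaluates to True.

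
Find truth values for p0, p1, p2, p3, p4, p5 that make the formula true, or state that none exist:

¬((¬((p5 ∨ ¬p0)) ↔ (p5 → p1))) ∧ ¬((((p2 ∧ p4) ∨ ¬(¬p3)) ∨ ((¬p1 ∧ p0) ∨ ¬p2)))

p0 = False; p1 = True; p2 = True; p3 = False; p4 = False; p5 = False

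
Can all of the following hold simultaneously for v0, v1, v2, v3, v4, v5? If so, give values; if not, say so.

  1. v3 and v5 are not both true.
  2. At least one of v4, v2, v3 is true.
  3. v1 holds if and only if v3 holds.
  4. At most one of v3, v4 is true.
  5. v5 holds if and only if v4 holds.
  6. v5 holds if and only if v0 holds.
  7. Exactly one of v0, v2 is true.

v0 = False, v1 = False, v2 = True, v3 = False, v4 = False, v5 = False

  (1) v3=F, v5=F — not both ✓
  (2) {v4, v2, v3}: 1 true — at least one ✓
  (3) v1=F, v3=F — same ✓
  (4) {v3, v4}: 0 true — at most one ✓
  (5) v5=F, v4=F — same ✓
  (6) v5=F, v0=F — same ✓
  (7) {v0, v2}: 1 true — exactly one ✓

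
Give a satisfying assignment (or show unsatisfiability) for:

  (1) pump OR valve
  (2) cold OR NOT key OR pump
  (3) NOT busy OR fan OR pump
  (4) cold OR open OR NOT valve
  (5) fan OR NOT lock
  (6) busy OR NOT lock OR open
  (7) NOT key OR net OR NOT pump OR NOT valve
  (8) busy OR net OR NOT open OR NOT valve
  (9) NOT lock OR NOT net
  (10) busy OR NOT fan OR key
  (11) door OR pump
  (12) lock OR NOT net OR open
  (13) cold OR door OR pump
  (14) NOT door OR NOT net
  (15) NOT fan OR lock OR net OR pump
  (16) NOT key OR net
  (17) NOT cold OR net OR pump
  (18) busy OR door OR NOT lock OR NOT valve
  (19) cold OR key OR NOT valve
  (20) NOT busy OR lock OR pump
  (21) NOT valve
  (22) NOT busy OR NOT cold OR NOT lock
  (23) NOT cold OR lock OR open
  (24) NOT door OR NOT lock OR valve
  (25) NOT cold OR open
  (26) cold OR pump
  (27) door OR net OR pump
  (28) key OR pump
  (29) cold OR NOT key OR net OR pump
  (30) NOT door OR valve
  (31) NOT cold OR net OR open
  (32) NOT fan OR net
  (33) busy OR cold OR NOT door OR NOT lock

Unit clause (NOT valve) forces valve = False.
In (NOT door OR valve) only NOT door is left, so door = False.
In (pump OR valve) only pump is left, so pump = True.
Set open = False.
  then (NOT cold OR open) forces cold = False.
Set busy = False.
  then (busy OR NOT lock OR open) forces lock = False.
  then (lock OR NOT net OR open) forces net = False.
  then (NOT key OR net) forces key = False.
  then (NOT fan OR net) forces fan = False.
All clauses satisfied.

door: False; open: False; pump: True; busy: False; net: False; lock: False; fan: False; valve: False; cold: False; key: False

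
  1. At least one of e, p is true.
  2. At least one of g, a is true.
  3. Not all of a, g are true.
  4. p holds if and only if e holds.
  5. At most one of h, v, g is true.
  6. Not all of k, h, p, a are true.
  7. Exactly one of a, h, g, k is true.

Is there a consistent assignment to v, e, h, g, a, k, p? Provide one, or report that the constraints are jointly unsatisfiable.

v = True, e = True, h = False, g = False, a = True, k = False, p = True

  (1) {e, p}: 2 true — at least one ✓
  (2) {g, a}: 1 true — at least one ✓
  (3) {a, g}: 1/2 true — not all ✓
  (4) p=T, e=T — same ✓
  (5) {h, v, g}: 1 true — at most one ✓
  (6) {k, h, p, a}: 2/4 true — not all ✓
  (7) {a, h, g, k}: 1 true — exactly one ✓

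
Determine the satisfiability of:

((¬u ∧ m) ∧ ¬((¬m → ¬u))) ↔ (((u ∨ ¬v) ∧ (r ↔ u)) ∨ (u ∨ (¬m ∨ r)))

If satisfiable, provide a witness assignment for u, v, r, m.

u=F, v=T, r=F, m=T

  ((¬u ∧ m) ∧ ¬((¬m → ¬u))) ↔ (((u ∨ ¬v) ∧ (r ↔ u)) ∨ (u ∨ (¬m ∨ r))) = True
    (¬u ∧ m) ∧ ¬((¬m → ¬u)) = False
      ¬u ∧ m = True
        ¬u = True
      ¬((¬m → ¬u)) = False
        ¬m → ¬u = True
          ¬m = False
          ¬u = True
    ((u ∨ ¬v) ∧ (r ↔ u)) ∨ (u ∨ (¬m ∨ r)) = False
      (u ∨ ¬v) ∧ (r ↔ u) = False
        u ∨ ¬v = False
          ¬v = False
        r ↔ u = True
      u ∨ (¬m ∨ r) = False
        ¬m ∨ r = False
          ¬m = False
The formula evaluates to True.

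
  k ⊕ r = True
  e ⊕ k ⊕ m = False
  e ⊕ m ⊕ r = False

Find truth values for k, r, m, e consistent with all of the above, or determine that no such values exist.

The formula is unsatisfiable.

Adding constraints 1, 2, 3 mod 2: every variable appears an even number of times on the left, so the left side is 0.
But the right sides sum to 1 (mod 2). 0 ≠ 1 — the system is inconsistent.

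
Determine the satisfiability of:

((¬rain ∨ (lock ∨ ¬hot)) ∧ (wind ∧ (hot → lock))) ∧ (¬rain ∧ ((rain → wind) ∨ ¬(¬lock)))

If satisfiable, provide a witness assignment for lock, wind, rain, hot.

lock = True, wind = True, rain = False, hot = True

  (¬rain ∨ (lock ∨ ¬hot)) ∧ (wind ∧ (hot → lock)) = True
    ¬rain ∨ (lock ∨ ¬hot) = True
      ¬rain = True
      lock ∨ ¬hot = True
        ¬hot = False
    wind ∧ (hot → lock) = True
      hot → lock = True
  ¬rain ∧ ((rain → wind) ∨ ¬(¬lock)) = True
    ¬rain = True
    (rain → wind) ∨ ¬(¬lock) = True
      rain → wind = True
      ¬(¬lock) = True
        ¬lock = False
Both conjuncts True, so the formula holds.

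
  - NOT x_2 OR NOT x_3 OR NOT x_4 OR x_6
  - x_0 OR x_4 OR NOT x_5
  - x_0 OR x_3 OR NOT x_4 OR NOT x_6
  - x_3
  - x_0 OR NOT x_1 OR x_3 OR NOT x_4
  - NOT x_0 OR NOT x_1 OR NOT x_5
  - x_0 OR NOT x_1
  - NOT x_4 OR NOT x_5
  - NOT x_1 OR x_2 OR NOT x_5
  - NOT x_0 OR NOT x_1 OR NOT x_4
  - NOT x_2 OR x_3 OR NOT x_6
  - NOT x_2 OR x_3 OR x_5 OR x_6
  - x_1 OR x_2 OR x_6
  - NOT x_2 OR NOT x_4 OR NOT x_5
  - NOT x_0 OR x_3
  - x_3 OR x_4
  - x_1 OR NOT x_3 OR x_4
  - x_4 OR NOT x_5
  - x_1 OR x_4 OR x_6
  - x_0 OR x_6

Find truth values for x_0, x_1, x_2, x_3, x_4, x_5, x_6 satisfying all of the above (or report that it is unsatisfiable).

Unit clause (x_3) forces x_3 = True.
Set x_0 = True.
Set x_1 = True.
  then (NOT x_0 OR NOT x_1 OR NOT x_5) forces x_5 = False.
  then (NOT x_0 OR NOT x_1 OR NOT x_4) forces x_4 = False.
Set x_2 = True.
Set x_6 = False.
All clauses satisfied.

x_0: True, x_1: True, x_2: True, x_3: True, x_4: False, x_5: False, x_6: False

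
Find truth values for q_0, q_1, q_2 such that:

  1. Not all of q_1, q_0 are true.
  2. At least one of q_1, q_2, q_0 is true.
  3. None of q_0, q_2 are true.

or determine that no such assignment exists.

q_0=F; q_1=T; q_2=F

  (1) {q_1, q_0}: 1/2 true — not all ✓
  (2) {q_1, q_2, q_0}: 1 true — at least one ✓
  (3) {q_0, q_2}: 0 true — none ✓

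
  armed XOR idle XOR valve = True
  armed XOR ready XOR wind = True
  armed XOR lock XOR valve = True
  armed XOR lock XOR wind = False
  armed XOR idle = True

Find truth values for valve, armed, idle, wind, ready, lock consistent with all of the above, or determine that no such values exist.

valve = False, armed = True, idle = False, wind = True, ready = True, lock = False

armed XOR idle XOR valve = T XOR F XOR F = True ✓
armed XOR ready XOR wind = T XOR T XOR T = True ✓
armed XOR lock XOR valve = T XOR F XOR F = True ✓
armed XOR lock XOR wind = T XOR F XOR T = False ✓
armed XOR idle = T XOR F = True ✓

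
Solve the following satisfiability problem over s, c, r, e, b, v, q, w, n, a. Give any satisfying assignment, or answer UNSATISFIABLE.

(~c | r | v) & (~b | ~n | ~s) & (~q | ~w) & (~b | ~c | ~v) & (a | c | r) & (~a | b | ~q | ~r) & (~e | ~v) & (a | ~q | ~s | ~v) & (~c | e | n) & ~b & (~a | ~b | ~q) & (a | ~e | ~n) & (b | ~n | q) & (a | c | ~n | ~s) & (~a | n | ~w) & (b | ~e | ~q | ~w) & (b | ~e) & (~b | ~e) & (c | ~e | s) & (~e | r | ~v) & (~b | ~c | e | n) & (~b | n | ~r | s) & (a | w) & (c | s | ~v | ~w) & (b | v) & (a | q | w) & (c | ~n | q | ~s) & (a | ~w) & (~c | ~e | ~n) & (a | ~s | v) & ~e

Unit clause (~b) forces b = False.
In (b | ~e) only ~e is left, so e = False.
In (b | v) only v is left, so v = True.
Set s = True.
Set c = False.
Set r = False.
  then (a | c | r) forces a = True.
Set q = True.
  then (~q | ~w) forces w = False.
Set n = True.
All clauses satisfied.

s = True, c = False, r = False, e = False, b = False, v = True, q = True, w = False, n = True, a = True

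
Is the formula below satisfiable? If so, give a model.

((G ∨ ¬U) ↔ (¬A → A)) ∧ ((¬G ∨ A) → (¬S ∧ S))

Case A = True: the formula simplifies to (G ∨ ¬U) ∧ (¬S ∧ S).
  S = True: the conjunct ¬S is False.
  S = False: the conjunct S is False.
Case A = False: the formula simplifies to ¬((G ∨ ¬U)) ∧ (¬G → (¬S ∧ S)).
  G = True: the conjunct ¬((G ∨ ¬U)) becomes ¬((True ∨ ¬U)) = False.
  G = False: simplifies to ¬(¬U) ∧ (¬S ∧ S).
    S = True: the conjunct ¬S is False.
    S = False: the conjunct S is False.
Both cases fail — unsatisfiable.

Unsatisfiable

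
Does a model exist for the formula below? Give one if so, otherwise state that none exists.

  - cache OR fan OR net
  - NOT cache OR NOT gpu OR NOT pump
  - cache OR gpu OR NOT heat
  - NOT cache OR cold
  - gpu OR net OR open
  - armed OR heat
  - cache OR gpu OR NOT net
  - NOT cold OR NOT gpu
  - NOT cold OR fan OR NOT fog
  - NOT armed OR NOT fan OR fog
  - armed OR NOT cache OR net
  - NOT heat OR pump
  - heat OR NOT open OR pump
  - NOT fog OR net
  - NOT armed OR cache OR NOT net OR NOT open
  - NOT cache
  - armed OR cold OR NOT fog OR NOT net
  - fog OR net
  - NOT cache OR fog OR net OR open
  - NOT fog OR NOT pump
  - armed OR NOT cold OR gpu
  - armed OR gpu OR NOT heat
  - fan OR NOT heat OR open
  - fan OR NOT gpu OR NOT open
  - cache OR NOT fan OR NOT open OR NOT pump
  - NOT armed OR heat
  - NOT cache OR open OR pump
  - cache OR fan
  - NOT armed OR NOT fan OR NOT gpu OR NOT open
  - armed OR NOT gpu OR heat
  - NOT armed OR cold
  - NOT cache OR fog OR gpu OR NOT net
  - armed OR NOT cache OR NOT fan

open = False, heat = True, net = True, pump = True, cold = False, cache = False, gpu = True, fog = False, armed = False, fan = True

Unit clause (NOT cache) forces cache = False.
In (cache OR fan) only fan is left, so fan = True.
Try open = True:
  (cache OR NOT fan OR NOT open OR NOT pump) forces pump = False.
  (NOT heat OR pump) forces heat = False.
  clause (heat OR NOT open OR pump) is falsified — backtrack.
So open = False.
Set heat = True.
  then (cache OR gpu OR NOT heat) forces gpu = True.
  then (NOT cold OR NOT gpu) forces cold = False.
  then (NOT heat OR pump) forces pump = True.
  then (NOT fog OR NOT pump) forces fog = False.
  then (NOT armed OR cold) forces armed = False.
  then (fog OR net) forces net = True.
All clauses satisfied.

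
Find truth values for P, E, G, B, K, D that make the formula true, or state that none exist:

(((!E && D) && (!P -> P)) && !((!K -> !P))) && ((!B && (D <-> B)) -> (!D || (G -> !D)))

P: True, E: False, G: False, B: False, K: False, D: True

  ((!E && D) && (!P -> P)) && !((!K -> !P)) = True
    (!E && D) && (!P -> P) = True
      !E && D = True
        !E = True
      !P -> P = True
        !P = False
    !((!K -> !P)) = True
      !K -> !P = False
        !K = True
        !P = False
  (!B && (D <-> B)) -> (!D || (G -> !D)) = True
    !B && (D <-> B) = False
      !B = True
      D <-> B = False
    !D || (G -> !D) = True
      !D = False
      G -> !D = True
        !D = False
Both conjuncts True, so the formula holds.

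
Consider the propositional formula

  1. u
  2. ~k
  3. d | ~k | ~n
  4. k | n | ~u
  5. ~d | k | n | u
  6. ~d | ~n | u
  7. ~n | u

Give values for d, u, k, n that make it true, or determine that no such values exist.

d: False; u: True; k: False; n: True

Unit clause (u) forces u = True.
Unit clause (~k) forces k = False.
In (k | n | ~u) only n is left, so n = True.
Set d = False.
Check each clause:
  (u): u holds.
  (~k): ~k holds.
  (d | ~k | ~n): ~k holds.
  (k | n | ~u): n holds.
  (~d | k | n | u): ~d holds.
  (~d | ~n | u): ~d holds.
  (~n | u): u holds.
All clauses satisfied.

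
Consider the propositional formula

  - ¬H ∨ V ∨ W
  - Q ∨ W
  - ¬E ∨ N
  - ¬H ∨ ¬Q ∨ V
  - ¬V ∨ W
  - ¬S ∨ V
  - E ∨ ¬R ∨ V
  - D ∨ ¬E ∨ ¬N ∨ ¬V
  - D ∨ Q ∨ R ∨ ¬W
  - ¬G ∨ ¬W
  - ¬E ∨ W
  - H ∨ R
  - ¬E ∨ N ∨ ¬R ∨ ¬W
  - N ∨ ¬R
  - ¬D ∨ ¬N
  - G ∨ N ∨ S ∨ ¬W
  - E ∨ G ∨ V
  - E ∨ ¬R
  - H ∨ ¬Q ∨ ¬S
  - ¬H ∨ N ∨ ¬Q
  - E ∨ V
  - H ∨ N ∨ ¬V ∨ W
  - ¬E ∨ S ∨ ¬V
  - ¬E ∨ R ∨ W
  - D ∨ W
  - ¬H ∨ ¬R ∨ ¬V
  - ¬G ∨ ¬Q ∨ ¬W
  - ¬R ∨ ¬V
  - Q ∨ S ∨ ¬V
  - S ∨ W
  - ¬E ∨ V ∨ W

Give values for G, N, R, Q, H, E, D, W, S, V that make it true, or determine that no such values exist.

Set G = False.
Set N = True.
  then (¬D ∨ ¬N) forces D = False.
  then (D ∨ W) forces W = True.
Set R = True.
  then (E ∨ ¬R) forces E = True.
  then (¬R ∨ ¬V) forces V = False.
  then (¬S ∨ V) forces S = False.
Set Q = False.
Set H = True.
All clauses satisfied.

G = False, N = True, R = True, Q = False, H = True, E = True, D = False, W = True, S = False, V = False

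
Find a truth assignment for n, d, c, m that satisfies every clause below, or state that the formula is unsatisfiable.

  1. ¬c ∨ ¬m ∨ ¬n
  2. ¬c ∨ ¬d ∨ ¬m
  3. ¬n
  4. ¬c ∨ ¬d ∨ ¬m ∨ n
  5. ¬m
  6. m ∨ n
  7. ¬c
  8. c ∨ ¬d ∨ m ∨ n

No satisfying assignment exists.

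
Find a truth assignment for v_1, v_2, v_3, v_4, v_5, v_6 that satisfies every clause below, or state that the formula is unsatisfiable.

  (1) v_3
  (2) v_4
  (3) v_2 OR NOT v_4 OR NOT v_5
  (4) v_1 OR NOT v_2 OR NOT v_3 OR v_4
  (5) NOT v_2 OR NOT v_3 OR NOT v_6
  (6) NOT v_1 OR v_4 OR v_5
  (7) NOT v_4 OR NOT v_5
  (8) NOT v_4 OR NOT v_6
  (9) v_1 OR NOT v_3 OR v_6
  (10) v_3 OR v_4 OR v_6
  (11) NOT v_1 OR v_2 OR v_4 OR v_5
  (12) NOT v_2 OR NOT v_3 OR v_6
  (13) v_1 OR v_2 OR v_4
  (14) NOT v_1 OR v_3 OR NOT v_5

v_1=T, v_2=F, v_3=T, v_4=T, v_5=F, v_6=F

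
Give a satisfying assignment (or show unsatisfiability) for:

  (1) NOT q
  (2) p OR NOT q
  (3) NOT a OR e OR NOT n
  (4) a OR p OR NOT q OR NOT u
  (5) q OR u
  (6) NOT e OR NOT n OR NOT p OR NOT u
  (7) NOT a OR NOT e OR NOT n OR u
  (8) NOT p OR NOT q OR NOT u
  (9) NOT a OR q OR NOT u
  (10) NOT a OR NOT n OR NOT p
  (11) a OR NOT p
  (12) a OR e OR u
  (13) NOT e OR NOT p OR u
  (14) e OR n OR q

Unit clause (NOT q) forces q = False.
In (q OR u) only u is left, so u = True.
In (NOT a OR q OR NOT u) only NOT a is left, so a = False.
In (a OR NOT p) only NOT p is left, so p = False.
Set n = False.
  then (e OR n OR q) forces e = True.
All clauses satisfied.

q: False, p: False, a: False, n: False, u: True, e: True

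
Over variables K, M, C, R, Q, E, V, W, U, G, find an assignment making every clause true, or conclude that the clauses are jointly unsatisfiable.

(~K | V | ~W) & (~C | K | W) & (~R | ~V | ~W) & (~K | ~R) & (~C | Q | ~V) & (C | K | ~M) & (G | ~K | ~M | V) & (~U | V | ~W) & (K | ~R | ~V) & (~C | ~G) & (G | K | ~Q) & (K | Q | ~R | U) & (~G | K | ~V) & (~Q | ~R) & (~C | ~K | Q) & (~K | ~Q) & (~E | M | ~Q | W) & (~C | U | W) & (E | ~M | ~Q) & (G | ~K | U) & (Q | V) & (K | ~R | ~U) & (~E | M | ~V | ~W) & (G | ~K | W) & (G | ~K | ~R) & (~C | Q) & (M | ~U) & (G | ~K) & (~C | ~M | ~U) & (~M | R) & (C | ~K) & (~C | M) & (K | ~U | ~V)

K = False; M = False; C = False; R = False; Q = False; E = False; V = True; W = True; U = False; G = False

Try K = True:
  (~K | ~R) forces R = False.
  (~K | ~Q) forces Q = False.
  (~C | ~K | Q) forces C = False.
  clause (C | ~K) is falsified — backtrack.
So K = False.
Set M = False.
  then (M | ~U) forces U = False.
  then (~C | M) forces C = False.
Set R = False.
Set Q = False.
  then (Q | V) forces V = True.
  then (~G | K | ~V) forces G = False.
Set E = False.
Set W = True.
All clauses satisfied.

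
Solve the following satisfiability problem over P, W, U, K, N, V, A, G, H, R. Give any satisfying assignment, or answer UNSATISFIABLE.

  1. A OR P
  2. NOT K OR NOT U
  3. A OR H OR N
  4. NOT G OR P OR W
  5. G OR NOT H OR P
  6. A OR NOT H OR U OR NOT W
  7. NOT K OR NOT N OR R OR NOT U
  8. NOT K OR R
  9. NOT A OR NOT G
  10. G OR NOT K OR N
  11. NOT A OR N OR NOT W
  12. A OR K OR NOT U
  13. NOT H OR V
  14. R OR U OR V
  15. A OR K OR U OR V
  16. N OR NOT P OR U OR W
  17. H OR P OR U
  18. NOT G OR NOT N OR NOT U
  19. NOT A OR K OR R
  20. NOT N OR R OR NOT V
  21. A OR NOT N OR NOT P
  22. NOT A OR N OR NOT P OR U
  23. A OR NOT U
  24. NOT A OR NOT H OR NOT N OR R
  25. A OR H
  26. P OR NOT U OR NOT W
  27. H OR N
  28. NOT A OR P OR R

P=T; W=T; U=F; K=T; N=T; V=F; A=T; G=F; H=F; R=T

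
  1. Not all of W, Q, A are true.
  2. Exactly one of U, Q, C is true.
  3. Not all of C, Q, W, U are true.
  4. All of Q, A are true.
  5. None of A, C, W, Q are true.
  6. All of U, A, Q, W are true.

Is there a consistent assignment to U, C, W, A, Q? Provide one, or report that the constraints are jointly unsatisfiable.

Case W = True:
  Constraint (5) is violated (W=T) — contradiction.
Case W = False:
  Constraint (6) is violated (W=F) — contradiction.
Both cases fail — unsatisfiable.

Unsatisfiable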